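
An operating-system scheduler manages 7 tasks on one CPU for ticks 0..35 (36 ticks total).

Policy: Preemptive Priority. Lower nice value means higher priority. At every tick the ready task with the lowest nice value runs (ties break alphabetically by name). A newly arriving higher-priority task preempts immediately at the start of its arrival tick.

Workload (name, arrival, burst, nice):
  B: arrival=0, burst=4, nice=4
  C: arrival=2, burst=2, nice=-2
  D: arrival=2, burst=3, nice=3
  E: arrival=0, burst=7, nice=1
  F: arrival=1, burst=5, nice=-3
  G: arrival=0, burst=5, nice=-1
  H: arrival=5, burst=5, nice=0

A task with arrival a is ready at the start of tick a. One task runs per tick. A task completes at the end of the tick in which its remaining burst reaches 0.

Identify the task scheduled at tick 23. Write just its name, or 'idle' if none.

t=0: ready={B,E,G} → run G
t=1: ready={B,E,F,G} → run F
t=2: ready={B,C,D,E,F,G} → run F
t=3: ready={B,C,D,E,F,G} → run F
t=4: ready={B,C,D,E,F,G} → run F
t=5: ready={B,C,D,E,F,G,H} → run F
t=6: ready={B,C,D,E,G,H} → run C
t=7: ready={B,C,D,E,G,H} → run C
t=8: ready={B,D,E,G,H} → run G
t=9: ready={B,D,E,G,H} → run G
t=10: ready={B,D,E,G,H} → run G
t=11: ready={B,D,E,G,H} → run G
t=12: ready={B,D,E,H} → run H
t=13: ready={B,D,E,H} → run H
t=14: ready={B,D,E,H} → run H
t=15: ready={B,D,E,H} → run H
t=16: ready={B,D,E,H} → run H
t=17: ready={B,D,E} → run E
t=18: ready={B,D,E} → run E
t=19: ready={B,D,E} → run E
t=20: ready={B,D,E} → run E
t=21: ready={B,D,E} → run E
t=22: ready={B,D,E} → run E
t=23: ready={B,D,E} → run E
t=24: ready={B,D} → run D
t=25: ready={B,D} → run D
t=26: ready={B,D} → run D
t=27: ready={B} → run B
t=28: ready={B} → run B
t=29: ready={B} → run B
t=30: ready={B} → run B
t=31: (idle)
t=32: (idle)
t=33: (idle)
t=34: (idle)
t=35: (idle)

running at tick 23 = E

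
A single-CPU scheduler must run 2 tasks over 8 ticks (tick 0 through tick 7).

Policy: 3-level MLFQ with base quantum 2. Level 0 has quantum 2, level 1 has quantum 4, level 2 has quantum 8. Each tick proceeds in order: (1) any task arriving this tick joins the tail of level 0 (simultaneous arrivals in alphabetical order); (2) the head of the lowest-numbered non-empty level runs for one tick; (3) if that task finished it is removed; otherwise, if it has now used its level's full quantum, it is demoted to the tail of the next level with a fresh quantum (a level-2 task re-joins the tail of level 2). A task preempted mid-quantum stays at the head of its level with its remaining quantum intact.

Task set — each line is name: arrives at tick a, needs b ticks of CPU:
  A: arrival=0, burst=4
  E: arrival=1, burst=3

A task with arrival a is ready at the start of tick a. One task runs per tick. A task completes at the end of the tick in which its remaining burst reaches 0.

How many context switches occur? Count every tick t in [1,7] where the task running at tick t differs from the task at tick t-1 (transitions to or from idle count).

t=0: L0/L1/L2 = A/-/- → run A
t=1: L0/L1/L2 = AE/-/- → run A
t=2: L0/L1/L2 = E/A/- → run E
t=3: L0/L1/L2 = E/A/- → run E
t=4: L0/L1/L2 = -/AE/- → run A
t=5: L0/L1/L2 = -/AE/- → run A
t=6: L0/L1/L2 = -/E/- → run E
t=7: (idle)

context switches = 4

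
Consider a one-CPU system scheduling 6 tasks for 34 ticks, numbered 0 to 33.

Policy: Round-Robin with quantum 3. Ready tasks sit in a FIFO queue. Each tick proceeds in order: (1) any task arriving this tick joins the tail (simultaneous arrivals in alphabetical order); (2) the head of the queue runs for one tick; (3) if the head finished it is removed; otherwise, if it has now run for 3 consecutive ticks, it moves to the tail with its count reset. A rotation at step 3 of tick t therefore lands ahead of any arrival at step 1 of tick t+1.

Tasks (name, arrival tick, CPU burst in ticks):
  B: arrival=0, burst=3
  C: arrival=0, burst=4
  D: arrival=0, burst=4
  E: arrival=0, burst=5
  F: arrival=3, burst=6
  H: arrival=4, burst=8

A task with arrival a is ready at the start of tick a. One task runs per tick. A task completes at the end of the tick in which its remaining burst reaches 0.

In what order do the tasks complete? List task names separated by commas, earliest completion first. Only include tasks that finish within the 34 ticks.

completion order = B, C, D, E, F, H

t=0: queue=[B,C,D,E] q_used=0 → run B
t=1: queue=[B,C,D,E] q_used=1 → run B
t=2: queue=[B,C,D,E] q_used=2 → run B
t=3: queue=[C,D,E,F] q_used=0 → run C
t=4: queue=[C,D,E,F,H] q_used=1 → run C
t=5: queue=[C,D,E,F,H] q_used=2 → run C
t=6: queue=[D,E,F,H,C] q_used=0 → run D
t=7: queue=[D,E,F,H,C] q_used=1 → run D
t=8: queue=[D,E,F,H,C] q_used=2 → run D
t=9: queue=[E,F,H,C,D] q_used=0 → run E
t=10: queue=[E,F,H,C,D] q_used=1 → run E
t=11: queue=[E,F,H,C,D] q_used=2 → run E
t=12: queue=[F,H,C,D,E] q_used=0 → run F
t=13: queue=[F,H,C,D,E] q_used=1 → run F
t=14: queue=[F,H,C,D,E] q_used=2 → run F
t=15: queue=[H,C,D,E,F] q_used=0 → run H
t=16: queue=[H,C,D,E,F] q_used=1 → run H
t=17: queue=[H,C,D,E,F] q_used=2 → run H
t=18: queue=[C,D,E,F,H] q_used=0 → run C
t=19: queue=[D,E,F,H] q_used=0 → run D
t=20: queue=[E,F,H] q_used=0 → run E
t=21: queue=[E,F,H] q_used=1 → run E
t=22: queue=[F,H] q_used=0 → run F
t=23: queue=[F,H] q_used=1 → run F
t=24: queue=[F,H] q_used=2 → run F
t=25: queue=[H] q_used=0 → run H
t=26: queue=[H] q_used=1 → run H
t=27: queue=[H] q_used=2 → run H
t=28: queue=[H] q_used=0 → run H
t=29: queue=[H] q_used=1 → run H
t=30: (idle)
t=31: (idle)
t=32: (idle)
t=33: (idle)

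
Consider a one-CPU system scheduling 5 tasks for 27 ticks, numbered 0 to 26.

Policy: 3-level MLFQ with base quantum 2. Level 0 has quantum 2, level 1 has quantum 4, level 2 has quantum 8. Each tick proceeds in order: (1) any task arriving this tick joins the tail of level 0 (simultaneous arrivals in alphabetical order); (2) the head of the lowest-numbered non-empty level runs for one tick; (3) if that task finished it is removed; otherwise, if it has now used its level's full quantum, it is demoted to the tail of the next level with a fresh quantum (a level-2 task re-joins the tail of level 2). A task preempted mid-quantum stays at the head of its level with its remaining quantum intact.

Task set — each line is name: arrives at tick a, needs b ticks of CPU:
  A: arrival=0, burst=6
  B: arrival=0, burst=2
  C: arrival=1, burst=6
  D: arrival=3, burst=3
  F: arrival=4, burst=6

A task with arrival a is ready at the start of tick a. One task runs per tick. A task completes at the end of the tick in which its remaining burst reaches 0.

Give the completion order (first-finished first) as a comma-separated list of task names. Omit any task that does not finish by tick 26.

completion order = B, A, C, D, F

t=0: L0/L1/L2 = AB/-/- → run A
t=1: L0/L1/L2 = ABC/-/- → run A
t=2: L0/L1/L2 = BC/A/- → run B
t=3: L0/L1/L2 = BCD/A/- → run B
t=4: L0/L1/L2 = CDF/A/- → run C
t=5: L0/L1/L2 = CDF/A/- → run C
t=6: L0/L1/L2 = DF/AC/- → run D
t=7: L0/L1/L2 = DF/AC/- → run D
t=8: L0/L1/L2 = F/ACD/- → run F
t=9: L0/L1/L2 = F/ACD/- → run F
t=10: L0/L1/L2 = -/ACDF/- → run A
t=11: L0/L1/L2 = -/ACDF/- → run A
t=12: L0/L1/L2 = -/ACDF/- → run A
t=13: L0/L1/L2 = -/ACDF/- → run A
t=14: L0/L1/L2 = -/CDF/- → run C
t=15: L0/L1/L2 = -/CDF/- → run C
t=16: L0/L1/L2 = -/CDF/- → run C
t=17: L0/L1/L2 = -/CDF/- → run C
t=18: L0/L1/L2 = -/DF/- → run D
t=19: L0/L1/L2 = -/F/- → run F
t=20: L0/L1/L2 = -/F/- → run F
t=21: L0/L1/L2 = -/F/- → run F
t=22: L0/L1/L2 = -/F/- → run F
t=23: (idle)
t=24: (idle)
t=25: (idle)
t=26: (idle)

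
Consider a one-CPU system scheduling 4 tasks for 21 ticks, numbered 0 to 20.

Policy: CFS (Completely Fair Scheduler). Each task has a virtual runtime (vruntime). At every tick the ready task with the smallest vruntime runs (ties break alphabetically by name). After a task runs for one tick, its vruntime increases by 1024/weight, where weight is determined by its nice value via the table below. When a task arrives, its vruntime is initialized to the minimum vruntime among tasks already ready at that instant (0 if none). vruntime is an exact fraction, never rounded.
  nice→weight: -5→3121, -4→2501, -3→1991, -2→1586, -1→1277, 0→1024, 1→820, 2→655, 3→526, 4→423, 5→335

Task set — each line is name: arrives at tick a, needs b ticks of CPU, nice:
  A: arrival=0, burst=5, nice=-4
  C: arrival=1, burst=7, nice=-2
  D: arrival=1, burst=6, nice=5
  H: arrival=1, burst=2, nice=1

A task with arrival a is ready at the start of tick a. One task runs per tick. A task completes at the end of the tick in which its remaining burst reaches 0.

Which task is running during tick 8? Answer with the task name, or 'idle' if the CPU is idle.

t=0: vr[A=0] → run A
t=1: vr[A=1024/2501 C=1024/2501 D=1024/2501 H=1024/2501] → run A
t=2: vr[A=2048/2501 C=1024/2501 D=1024/2501 H=1024/2501] → run C
t=3: vr[A=2048/2501 C=34304/32513 D=1024/2501 H=1024/2501] → run D
t=4: vr[A=2048/2501 C=34304/32513 D=2904064/837835 H=1024/2501] → run H
t=5: vr[A=2048/2501 C=34304/32513 D=2904064/837835 H=20736/12505] → run A
t=6: vr[A=3072/2501 C=34304/32513 D=2904064/837835 H=20736/12505] → run C
t=7: vr[A=3072/2501 C=55296/32513 D=2904064/837835 H=20736/12505] → run A
t=8: vr[A=4096/2501 C=55296/32513 D=2904064/837835 H=20736/12505] → run A
t=9: vr[C=55296/32513 D=2904064/837835 H=20736/12505] → run H
t=10: vr[C=55296/32513 D=2904064/837835] → run C
t=11: vr[C=76288/32513 D=2904064/837835] → run C
t=12: vr[C=97280/32513 D=2904064/837835] → run C
t=13: vr[C=118272/32513 D=2904064/837835] → run D
t=14: vr[C=118272/32513 D=5465088/837835] → run C
t=15: vr[C=139264/32513 D=5465088/837835] → run C
t=16: vr[D=5465088/837835] → run D
t=17: vr[D=8026112/837835] → run D
t=18: vr[D=10587136/837835] → run D
t=19: vr[D=2629632/167567] → run D
t=20: (idle)

running at tick 8 = A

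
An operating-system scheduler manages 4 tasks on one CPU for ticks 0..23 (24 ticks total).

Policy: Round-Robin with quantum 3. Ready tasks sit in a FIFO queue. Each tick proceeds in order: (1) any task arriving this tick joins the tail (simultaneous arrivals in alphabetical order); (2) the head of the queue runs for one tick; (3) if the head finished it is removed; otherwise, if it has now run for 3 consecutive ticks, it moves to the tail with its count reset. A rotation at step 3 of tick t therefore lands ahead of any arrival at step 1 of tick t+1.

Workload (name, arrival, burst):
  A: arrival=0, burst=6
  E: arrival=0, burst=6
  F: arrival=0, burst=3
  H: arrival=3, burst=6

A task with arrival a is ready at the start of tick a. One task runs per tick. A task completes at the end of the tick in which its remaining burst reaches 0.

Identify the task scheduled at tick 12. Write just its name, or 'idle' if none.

running at tick 12 = H

t=0: queue=[A,E,F] q_used=0 → run A
t=1: queue=[A,E,F] q_used=1 → run A
t=2: queue=[A,E,F] q_used=2 → run A
t=3: queue=[E,F,A,H] q_used=0 → run E
t=4: queue=[E,F,A,H] q_used=1 → run E
t=5: queue=[E,F,A,H] q_used=2 → run E
t=6: queue=[F,A,H,E] q_used=0 → run F
t=7: queue=[F,A,H,E] q_used=1 → run F
t=8: queue=[F,A,H,E] q_used=2 → run F
t=9: queue=[A,H,E] q_used=0 → run A
t=10: queue=[A,H,E] q_used=1 → run A
t=11: queue=[A,H,E] q_used=2 → run A
t=12: queue=[H,E] q_used=0 → run H
t=13: queue=[H,E] q_used=1 → run H
t=14: queue=[H,E] q_used=2 → run H
t=15: queue=[E,H] q_used=0 → run E
t=16: queue=[E,H] q_used=1 → run E
t=17: queue=[E,H] q_used=2 → run E
t=18: queue=[H] q_used=0 → run H
t=19: queue=[H] q_used=1 → run H
t=20: queue=[H] q_used=2 → run H
t=21: (idle)
t=22: (idle)
t=23: (idle)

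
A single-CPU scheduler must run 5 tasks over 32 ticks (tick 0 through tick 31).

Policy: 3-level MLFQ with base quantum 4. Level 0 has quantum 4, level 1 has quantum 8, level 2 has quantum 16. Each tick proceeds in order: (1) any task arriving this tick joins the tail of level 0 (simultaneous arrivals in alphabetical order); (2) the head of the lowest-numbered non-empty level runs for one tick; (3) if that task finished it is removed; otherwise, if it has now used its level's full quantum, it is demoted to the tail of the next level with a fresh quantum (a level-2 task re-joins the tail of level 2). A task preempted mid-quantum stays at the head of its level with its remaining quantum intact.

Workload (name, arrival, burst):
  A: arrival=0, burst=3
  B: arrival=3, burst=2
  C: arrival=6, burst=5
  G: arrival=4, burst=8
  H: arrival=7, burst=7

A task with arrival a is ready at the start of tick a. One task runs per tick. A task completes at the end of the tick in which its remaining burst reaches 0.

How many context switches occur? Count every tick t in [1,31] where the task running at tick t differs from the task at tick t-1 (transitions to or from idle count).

context switches = 8

t=0: L0/L1/L2 = A/-/- → run A
t=1: L0/L1/L2 = A/-/- → run A
t=2: L0/L1/L2 = A/-/- → run A
t=3: L0/L1/L2 = B/-/- → run B
t=4: L0/L1/L2 = BG/-/- → run B
t=5: L0/L1/L2 = G/-/- → run G
t=6: L0/L1/L2 = GC/-/- → run G
t=7: L0/L1/L2 = GCH/-/- → run G
t=8: L0/L1/L2 = GCH/-/- → run G
t=9: L0/L1/L2 = CH/G/- → run C
t=10: L0/L1/L2 = CH/G/- → run C
t=11: L0/L1/L2 = CH/G/- → run C
t=12: L0/L1/L2 = CH/G/- → run C
t=13: L0/L1/L2 = H/GC/- → run H
t=14: L0/L1/L2 = H/GC/- → run H
t=15: L0/L1/L2 = H/GC/- → run H
t=16: L0/L1/L2 = H/GC/- → run H
t=17: L0/L1/L2 = -/GCH/- → run G
t=18: L0/L1/L2 = -/GCH/- → run G
t=19: L0/L1/L2 = -/GCH/- → run G
t=20: L0/L1/L2 = -/GCH/- → run G
t=21: L0/L1/L2 = -/CH/- → run C
t=22: L0/L1/L2 = -/H/- → run H
t=23: L0/L1/L2 = -/H/- → run H
t=24: L0/L1/L2 = -/H/- → run H
t=25: (idle)
t=26: (idle)
t=27: (idle)
t=28: (idle)
t=29: (idle)
t=30: (idle)
t=31: (idle)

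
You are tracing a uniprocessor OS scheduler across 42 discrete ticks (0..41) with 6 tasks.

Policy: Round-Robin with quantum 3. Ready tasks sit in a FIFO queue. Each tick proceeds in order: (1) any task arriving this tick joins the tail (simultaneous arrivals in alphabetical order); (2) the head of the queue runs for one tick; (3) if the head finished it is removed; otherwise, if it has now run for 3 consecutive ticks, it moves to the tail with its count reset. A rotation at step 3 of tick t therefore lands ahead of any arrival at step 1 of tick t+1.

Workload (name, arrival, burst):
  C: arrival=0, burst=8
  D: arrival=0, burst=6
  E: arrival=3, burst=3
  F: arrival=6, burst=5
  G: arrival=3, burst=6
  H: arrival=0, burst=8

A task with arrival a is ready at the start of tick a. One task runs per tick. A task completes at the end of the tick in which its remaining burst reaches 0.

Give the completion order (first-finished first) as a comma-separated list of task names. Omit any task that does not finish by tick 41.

t=0: queue=[C,D,H] q_used=0 → run C
t=1: queue=[C,D,H] q_used=1 → run C
t=2: queue=[C,D,H] q_used=2 → run C
t=3: queue=[D,H,C,E,G] q_used=0 → run D
t=4: queue=[D,H,C,E,G] q_used=1 → run D
t=5: queue=[D,H,C,E,G] q_used=2 → run D
t=6: queue=[H,C,E,G,D,F] q_used=0 → run H
t=7: queue=[H,C,E,G,D,F] q_used=1 → run H
t=8: queue=[H,C,E,G,D,F] q_used=2 → run H
t=9: queue=[C,E,G,D,F,H] q_used=0 → run C
t=10: queue=[C,E,G,D,F,H] q_used=1 → run C
t=11: queue=[C,E,G,D,F,H] q_used=2 → run C
t=12: queue=[E,G,D,F,H,C] q_used=0 → run E
t=13: queue=[E,G,D,F,H,C] q_used=1 → run E
t=14: queue=[E,G,D,F,H,C] q_used=2 → run E
t=15: queue=[G,D,F,H,C] q_used=0 → run G
t=16: queue=[G,D,F,H,C] q_used=1 → run G
t=17: queue=[G,D,F,H,C] q_used=2 → run G
t=18: queue=[D,F,H,C,G] q_used=0 → run D
t=19: queue=[D,F,H,C,G] q_used=1 → run D
t=20: queue=[D,F,H,C,G] q_used=2 → run D
t=21: queue=[F,H,C,G] q_used=0 → run F
t=22: queue=[F,H,C,G] q_used=1 → run F
t=23: queue=[F,H,C,G] q_used=2 → run F
t=24: queue=[H,C,G,F] q_used=0 → run H
t=25: queue=[H,C,G,F] q_used=1 → run H
t=26: queue=[H,C,G,F] q_used=2 → run H
t=27: queue=[C,G,F,H] q_used=0 → run C
t=28: queue=[C,G,F,H] q_used=1 → run C
t=29: queue=[G,F,H] q_used=0 → run G
t=30: queue=[G,F,H] q_used=1 → run G
t=31: queue=[G,F,H] q_used=2 → run G
t=32: queue=[F,H] q_used=0 → run F
t=33: queue=[F,H] q_used=1 → run F
t=34: queue=[H] q_used=0 → run H
t=35: queue=[H] q_used=1 → run H
t=36: (idle)
t=37: (idle)
t=38: (idle)
t=39: (idle)
t=40: (idle)
t=41: (idle)

completion order = E, D, C, G, F, H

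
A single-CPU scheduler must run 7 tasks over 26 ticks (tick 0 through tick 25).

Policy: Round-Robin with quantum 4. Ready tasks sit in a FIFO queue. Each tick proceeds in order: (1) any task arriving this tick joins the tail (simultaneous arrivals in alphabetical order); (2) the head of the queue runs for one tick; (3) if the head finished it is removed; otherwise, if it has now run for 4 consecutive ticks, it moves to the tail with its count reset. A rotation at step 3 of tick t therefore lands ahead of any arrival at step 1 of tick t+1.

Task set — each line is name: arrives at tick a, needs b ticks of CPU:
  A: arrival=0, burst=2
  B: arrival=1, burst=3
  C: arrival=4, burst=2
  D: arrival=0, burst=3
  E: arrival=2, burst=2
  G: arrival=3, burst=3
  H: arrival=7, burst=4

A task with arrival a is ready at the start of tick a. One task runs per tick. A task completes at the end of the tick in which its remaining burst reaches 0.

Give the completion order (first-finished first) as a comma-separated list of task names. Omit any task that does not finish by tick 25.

t=0: queue=[A,D] q_used=0 → run A
t=1: queue=[A,D,B] q_used=1 → run A
t=2: queue=[D,B,E] q_used=0 → run D
t=3: queue=[D,B,E,G] q_used=1 → run D
t=4: queue=[D,B,E,G,C] q_used=2 → run D
t=5: queue=[B,E,G,C] q_used=0 → run B
t=6: queue=[B,E,G,C] q_used=1 → run B
t=7: queue=[B,E,G,C,H] q_used=2 → run B
t=8: queue=[E,G,C,H] q_used=0 → run E
t=9: queue=[E,G,C,H] q_used=1 → run E
t=10: queue=[G,C,H] q_used=0 → run G
t=11: queue=[G,C,H] q_used=1 → run G
t=12: queue=[G,C,H] q_used=2 → run G
t=13: queue=[C,H] q_used=0 → run C
t=14: queue=[C,H] q_used=1 → run C
t=15: queue=[H] q_used=0 → run H
t=16: queue=[H] q_used=1 → run H
t=17: queue=[H] q_used=2 → run H
t=18: queue=[H] q_used=3 → run H
t=19: (idle)
t=20: (idle)
t=21: (idle)
t=22: (idle)
t=23: (idle)
t=24: (idle)
t=25: (idle)

completion order = A, D, B, E, G, C, H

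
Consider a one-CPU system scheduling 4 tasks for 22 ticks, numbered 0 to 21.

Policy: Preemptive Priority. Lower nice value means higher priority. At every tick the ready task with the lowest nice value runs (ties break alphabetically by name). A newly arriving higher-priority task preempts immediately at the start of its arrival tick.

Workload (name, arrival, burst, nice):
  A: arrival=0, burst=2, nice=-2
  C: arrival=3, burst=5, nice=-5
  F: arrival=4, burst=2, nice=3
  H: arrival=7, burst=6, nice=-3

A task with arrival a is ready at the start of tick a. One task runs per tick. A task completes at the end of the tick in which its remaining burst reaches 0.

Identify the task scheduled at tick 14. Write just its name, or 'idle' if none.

t=0: ready={A} → run A
t=1: ready={A} → run A
t=2: (idle)
t=3: ready={C} → run C
t=4: ready={C,F} → run C
t=5: ready={C,F} → run C
t=6: ready={C,F} → run C
t=7: ready={C,F,H} → run C
t=8: ready={F,H} → run H
t=9: ready={F,H} → run H
t=10: ready={F,H} → run H
t=11: ready={F,H} → run H
t=12: ready={F,H} → run H
t=13: ready={F,H} → run H
t=14: ready={F} → run F
t=15: ready={F} → run F
t=16: (idle)
t=17: (idle)
t=18: (idle)
t=19: (idle)
t=20: (idle)
t=21: (idle)

running at tick 14 = F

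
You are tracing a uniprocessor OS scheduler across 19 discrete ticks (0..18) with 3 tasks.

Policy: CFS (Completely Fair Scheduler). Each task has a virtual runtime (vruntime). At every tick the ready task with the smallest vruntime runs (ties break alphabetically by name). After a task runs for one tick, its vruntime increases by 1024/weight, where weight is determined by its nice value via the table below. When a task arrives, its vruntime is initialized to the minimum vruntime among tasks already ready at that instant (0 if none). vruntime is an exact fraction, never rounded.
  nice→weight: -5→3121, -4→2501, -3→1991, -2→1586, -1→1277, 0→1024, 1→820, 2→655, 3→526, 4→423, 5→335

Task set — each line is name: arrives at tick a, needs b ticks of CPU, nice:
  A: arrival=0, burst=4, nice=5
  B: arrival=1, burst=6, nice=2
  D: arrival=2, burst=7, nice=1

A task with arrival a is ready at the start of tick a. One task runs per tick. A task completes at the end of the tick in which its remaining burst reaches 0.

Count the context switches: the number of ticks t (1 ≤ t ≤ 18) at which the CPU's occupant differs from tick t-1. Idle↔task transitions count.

t=0: vr[A=0] → run A
t=1: vr[A=1024/335 B=1024/335] → run A
t=2: vr[A=2048/335 B=1024/335 D=1024/335] → run B
t=3: vr[A=2048/335 B=202752/43885 D=1024/335] → run D
t=4: vr[A=2048/335 B=202752/43885 D=59136/13735] → run D
t=5: vr[A=2048/335 B=202752/43885 D=76288/13735] → run B
t=6: vr[A=2048/335 B=54272/8777 D=76288/13735] → run D
t=7: vr[A=2048/335 B=54272/8777 D=18688/2747] → run A
t=8: vr[A=3072/335 B=54272/8777 D=18688/2747] → run B
t=9: vr[A=3072/335 B=339968/43885 D=18688/2747] → run D
t=10: vr[A=3072/335 B=339968/43885 D=110592/13735] → run B
t=11: vr[A=3072/335 B=408576/43885 D=110592/13735] → run D
t=12: vr[A=3072/335 B=408576/43885 D=127744/13735] → run A
t=13: vr[B=408576/43885 D=127744/13735] → run D
t=14: vr[B=408576/43885 D=144896/13735] → run B
t=15: vr[B=477184/43885 D=144896/13735] → run D
t=16: vr[B=477184/43885] → run B
t=17: (idle)
t=18: (idle)

context switches = 15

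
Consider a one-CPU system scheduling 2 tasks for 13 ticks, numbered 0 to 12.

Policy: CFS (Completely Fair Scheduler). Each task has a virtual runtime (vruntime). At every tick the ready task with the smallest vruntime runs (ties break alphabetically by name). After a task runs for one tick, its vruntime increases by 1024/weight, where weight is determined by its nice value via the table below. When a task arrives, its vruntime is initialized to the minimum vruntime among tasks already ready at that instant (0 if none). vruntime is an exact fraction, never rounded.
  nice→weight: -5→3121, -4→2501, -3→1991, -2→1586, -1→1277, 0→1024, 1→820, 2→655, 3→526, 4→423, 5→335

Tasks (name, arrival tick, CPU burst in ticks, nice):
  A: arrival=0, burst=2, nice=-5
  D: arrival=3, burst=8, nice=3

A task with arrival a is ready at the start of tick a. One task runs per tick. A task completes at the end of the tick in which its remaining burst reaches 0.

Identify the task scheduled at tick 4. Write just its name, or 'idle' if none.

t=0: vr[A=0] → run A
t=1: vr[A=1024/3121] → run A
t=2: (idle)
t=3: vr[D=0] → run D
t=4: vr[D=512/263] → run D
t=5: vr[D=1024/263] → run D
t=6: vr[D=1536/263] → run D
t=7: vr[D=2048/263] → run D
t=8: vr[D=2560/263] → run D
t=9: vr[D=3072/263] → run D
t=10: vr[D=3584/263] → run D
t=11: (idle)
t=12: (idle)

running at tick 4 = D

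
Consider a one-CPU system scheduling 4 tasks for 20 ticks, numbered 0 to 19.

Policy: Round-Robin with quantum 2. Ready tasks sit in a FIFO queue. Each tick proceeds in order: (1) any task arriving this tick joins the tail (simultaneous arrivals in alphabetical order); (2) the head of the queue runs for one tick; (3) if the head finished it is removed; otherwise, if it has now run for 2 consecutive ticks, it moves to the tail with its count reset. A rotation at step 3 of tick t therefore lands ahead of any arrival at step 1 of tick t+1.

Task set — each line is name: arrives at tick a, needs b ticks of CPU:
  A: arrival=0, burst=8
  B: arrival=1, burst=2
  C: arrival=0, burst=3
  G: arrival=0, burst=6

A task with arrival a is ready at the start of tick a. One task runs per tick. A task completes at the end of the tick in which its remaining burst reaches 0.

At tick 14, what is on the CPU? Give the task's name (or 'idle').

t=0: queue=[A,C,G] q_used=0 → run A
t=1: queue=[A,C,G,B] q_used=1 → run A
t=2: queue=[C,G,B,A] q_used=0 → run C
t=3: queue=[C,G,B,A] q_used=1 → run C
t=4: queue=[G,B,A,C] q_used=0 → run G
t=5: queue=[G,B,A,C] q_used=1 → run G
t=6: queue=[B,A,C,G] q_used=0 → run B
t=7: queue=[B,A,C,G] q_used=1 → run B
t=8: queue=[A,C,G] q_used=0 → run A
t=9: queue=[A,C,G] q_used=1 → run A
t=10: queue=[C,G,A] q_used=0 → run C
t=11: queue=[G,A] q_used=0 → run G
t=12: queue=[G,A] q_used=1 → run G
t=13: queue=[A,G] q_used=0 → run A
t=14: queue=[A,G] q_used=1 → run A
t=15: queue=[G,A] q_used=0 → run G
t=16: queue=[G,A] q_used=1 → run G
t=17: queue=[A] q_used=0 → run A
t=18: queue=[A] q_used=1 → run A
t=19: (idle)

running at tick 14 = A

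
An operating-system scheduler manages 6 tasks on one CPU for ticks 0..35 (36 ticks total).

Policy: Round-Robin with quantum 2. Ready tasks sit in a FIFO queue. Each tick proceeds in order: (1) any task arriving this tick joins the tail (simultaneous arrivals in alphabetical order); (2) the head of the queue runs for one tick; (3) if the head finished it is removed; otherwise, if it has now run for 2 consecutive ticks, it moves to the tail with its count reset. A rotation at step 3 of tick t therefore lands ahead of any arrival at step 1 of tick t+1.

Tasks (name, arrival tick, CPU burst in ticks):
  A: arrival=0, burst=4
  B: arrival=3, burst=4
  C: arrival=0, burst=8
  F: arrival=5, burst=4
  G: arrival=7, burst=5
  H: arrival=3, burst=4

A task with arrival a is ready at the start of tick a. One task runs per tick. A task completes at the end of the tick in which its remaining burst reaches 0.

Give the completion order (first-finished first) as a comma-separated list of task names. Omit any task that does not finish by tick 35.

completion order = A, B, H, F, C, G

t=0: queue=[A,C] q_used=0 → run A
t=1: queue=[A,C] q_used=1 → run A
t=2: queue=[C,A] q_used=0 → run C
t=3: queue=[C,A,B,H] q_used=1 → run C
t=4: queue=[A,B,H,C] q_used=0 → run A
t=5: queue=[A,B,H,C,F] q_used=1 → run A
t=6: queue=[B,H,C,F] q_used=0 → run B
t=7: queue=[B,H,C,F,G] q_used=1 → run B
t=8: queue=[H,C,F,G,B] q_used=0 → run H
t=9: queue=[H,C,F,G,B] q_used=1 → run H
t=10: queue=[C,F,G,B,H] q_used=0 → run C
t=11: queue=[C,F,G,B,H] q_used=1 → run C
t=12: queue=[F,G,B,H,C] q_used=0 → run F
t=13: queue=[F,G,B,H,C] q_used=1 → run F
t=14: queue=[G,B,H,C,F] q_used=0 → run G
t=15: queue=[G,B,H,C,F] q_used=1 → run G
t=16: queue=[B,H,C,F,G] q_used=0 → run B
t=17: queue=[B,H,C,F,G] q_used=1 → run B
t=18: queue=[H,C,F,G] q_used=0 → run H
t=19: queue=[H,C,F,G] q_used=1 → run H
t=20: queue=[C,F,G] q_used=0 → run C
t=21: queue=[C,F,G] q_used=1 → run C
t=22: queue=[F,G,C] q_used=0 → run F
t=23: queue=[F,G,C] q_used=1 → run F
t=24: queue=[G,C] q_used=0 → run G
t=25: queue=[G,C] q_used=1 → run G
t=26: queue=[C,G] q_used=0 → run C
t=27: queue=[C,G] q_used=1 → run C
t=28: queue=[G] q_used=0 → run G
t=29: (idle)
t=30: (idle)
t=31: (idle)
t=32: (idle)
t=33: (idle)
t=34: (idle)
t=35: (idle)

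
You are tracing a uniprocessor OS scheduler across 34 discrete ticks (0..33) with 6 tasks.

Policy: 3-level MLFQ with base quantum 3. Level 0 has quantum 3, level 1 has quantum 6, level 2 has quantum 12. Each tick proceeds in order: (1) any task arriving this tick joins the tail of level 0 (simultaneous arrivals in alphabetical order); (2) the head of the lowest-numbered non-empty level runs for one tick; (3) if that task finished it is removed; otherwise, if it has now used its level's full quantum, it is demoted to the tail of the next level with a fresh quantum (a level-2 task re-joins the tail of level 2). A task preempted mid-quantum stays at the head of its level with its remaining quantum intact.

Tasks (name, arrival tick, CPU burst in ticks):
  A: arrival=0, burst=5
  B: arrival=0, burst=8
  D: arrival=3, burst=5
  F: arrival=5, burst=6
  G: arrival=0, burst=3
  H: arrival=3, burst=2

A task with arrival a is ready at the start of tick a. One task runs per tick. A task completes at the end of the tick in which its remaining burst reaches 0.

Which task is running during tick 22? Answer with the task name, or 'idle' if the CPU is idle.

running at tick 22 = B

t=0: L0/L1/L2 = ABG/-/- → run A
t=1: L0/L1/L2 = ABG/-/- → run A
t=2: L0/L1/L2 = ABG/-/- → run A
t=3: L0/L1/L2 = BGDH/A/- → run B
t=4: L0/L1/L2 = BGDH/A/- → run B
t=5: L0/L1/L2 = BGDHF/A/- → run B
t=6: L0/L1/L2 = GDHF/AB/- → run G
t=7: L0/L1/L2 = GDHF/AB/- → run G
t=8: L0/L1/L2 = GDHF/AB/- → run G
t=9: L0/L1/L2 = DHF/AB/- → run D
t=10: L0/L1/L2 = DHF/AB/- → run D
t=11: L0/L1/L2 = DHF/AB/- → run D
t=12: L0/L1/L2 = HF/ABD/- → run H
t=13: L0/L1/L2 = HF/ABD/- → run H
t=14: L0/L1/L2 = F/ABD/- → run F
t=15: L0/L1/L2 = F/ABD/- → run F
t=16: L0/L1/L2 = F/ABD/- → run F
t=17: L0/L1/L2 = -/ABDF/- → run A
t=18: L0/L1/L2 = -/ABDF/- → run A
t=19: L0/L1/L2 = -/BDF/- → run B
t=20: L0/L1/L2 = -/BDF/- → run B
t=21: L0/L1/L2 = -/BDF/- → run B
t=22: L0/L1/L2 = -/BDF/- → run B
t=23: L0/L1/L2 = -/BDF/- → run B
t=24: L0/L1/L2 = -/DF/- → run D
t=25: L0/L1/L2 = -/DF/- → run D
t=26: L0/L1/L2 = -/F/- → run F
t=27: L0/L1/L2 = -/F/- → run F
t=28: L0/L1/L2 = -/F/- → run F
t=29: (idle)
t=30: (idle)
t=31: (idle)
t=32: (idle)
t=33: (idle)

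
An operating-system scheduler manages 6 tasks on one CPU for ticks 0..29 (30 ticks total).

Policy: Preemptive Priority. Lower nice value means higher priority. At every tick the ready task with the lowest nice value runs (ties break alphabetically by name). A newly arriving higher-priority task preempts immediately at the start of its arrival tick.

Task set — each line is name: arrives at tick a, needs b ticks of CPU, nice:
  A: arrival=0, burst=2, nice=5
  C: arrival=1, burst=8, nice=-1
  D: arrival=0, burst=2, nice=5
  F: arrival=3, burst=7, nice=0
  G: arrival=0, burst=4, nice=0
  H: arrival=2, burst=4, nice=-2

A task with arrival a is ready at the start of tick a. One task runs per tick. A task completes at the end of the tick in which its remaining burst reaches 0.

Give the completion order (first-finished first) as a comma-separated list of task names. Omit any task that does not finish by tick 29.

t=0: ready={A,D,G} → run G
t=1: ready={A,C,D,G} → run C
t=2: ready={A,C,D,G,H} → run H
t=3: ready={A,C,D,F,G,H} → run H
t=4: ready={A,C,D,F,G,H} → run H
t=5: ready={A,C,D,F,G,H} → run H
t=6: ready={A,C,D,F,G} → run C
t=7: ready={A,C,D,F,G} → run C
t=8: ready={A,C,D,F,G} → run C
t=9: ready={A,C,D,F,G} → run C
t=10: ready={A,C,D,F,G} → run C
t=11: ready={A,C,D,F,G} → run C
t=12: ready={A,C,D,F,G} → run C
t=13: ready={A,D,F,G} → run F
t=14: ready={A,D,F,G} → run F
t=15: ready={A,D,F,G} → run F
t=16: ready={A,D,F,G} → run F
t=17: ready={A,D,F,G} → run F
t=18: ready={A,D,F,G} → run F
t=19: ready={A,D,F,G} → run F
t=20: ready={A,D,G} → run G
t=21: ready={A,D,G} → run G
t=22: ready={A,D,G} → run G
t=23: ready={A,D} → run A
t=24: ready={A,D} → run A
t=25: ready={D} → run D
t=26: ready={D} → run D
t=27: (idle)
t=28: (idle)
t=29: (idle)

completion order = H, C, F, G, A, D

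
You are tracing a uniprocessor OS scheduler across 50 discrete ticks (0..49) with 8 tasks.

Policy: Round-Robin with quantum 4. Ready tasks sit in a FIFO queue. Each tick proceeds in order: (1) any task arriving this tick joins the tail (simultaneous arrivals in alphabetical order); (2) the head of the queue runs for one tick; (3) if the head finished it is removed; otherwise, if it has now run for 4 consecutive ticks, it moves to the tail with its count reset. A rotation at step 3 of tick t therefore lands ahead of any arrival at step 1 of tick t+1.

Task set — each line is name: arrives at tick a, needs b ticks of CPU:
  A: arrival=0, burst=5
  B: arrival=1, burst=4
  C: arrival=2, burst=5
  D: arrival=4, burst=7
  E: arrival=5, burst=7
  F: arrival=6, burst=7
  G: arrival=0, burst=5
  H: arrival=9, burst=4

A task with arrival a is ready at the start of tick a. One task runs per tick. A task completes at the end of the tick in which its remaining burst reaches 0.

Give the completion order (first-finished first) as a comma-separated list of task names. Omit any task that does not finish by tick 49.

completion order = B, A, G, H, C, D, E, F

t=0: queue=[A,G] q_used=0 → run A
t=1: queue=[A,G,B] q_used=1 → run A
t=2: queue=[A,G,B,C] q_used=2 → run A
t=3: queue=[A,G,B,C] q_used=3 → run A
t=4: queue=[G,B,C,A,D] q_used=0 → run G
t=5: queue=[G,B,C,A,D,E] q_used=1 → run G
t=6: queue=[G,B,C,A,D,E,F] q_used=2 → run G
t=7: queue=[G,B,C,A,D,E,F] q_used=3 → run G
t=8: queue=[B,C,A,D,E,F,G] q_used=0 → run B
t=9: queue=[B,C,A,D,E,F,G,H] q_used=1 → run B
t=10: queue=[B,C,A,D,E,F,G,H] q_used=2 → run B
t=11: queue=[B,C,A,D,E,F,G,H] q_used=3 → run B
t=12: queue=[C,A,D,E,F,G,H] q_used=0 → run C
t=13: queue=[C,A,D,E,F,G,H] q_used=1 → run C
t=14: queue=[C,A,D,E,F,G,H] q_used=2 → run C
t=15: queue=[C,A,D,E,F,G,H] q_used=3 → run C
t=16: queue=[A,D,E,F,G,H,C] q_used=0 → run A
t=17: queue=[D,E,F,G,H,C] q_used=0 → run D
t=18: queue=[D,E,F,G,H,C] q_used=1 → run D
t=19: queue=[D,E,F,G,H,C] q_used=2 → run D
t=20: queue=[D,E,F,G,H,C] q_used=3 → run D
t=21: queue=[E,F,G,H,C,D] q_used=0 → run E
t=22: queue=[E,F,G,H,C,D] q_used=1 → run E
t=23: queue=[E,F,G,H,C,D] q_used=2 → run E
t=24: queue=[E,F,G,H,C,D] q_used=3 → run E
t=25: queue=[F,G,H,C,D,E] q_used=0 → run F
t=26: queue=[F,G,H,C,D,E] q_used=1 → run F
t=27: queue=[F,G,H,C,D,E] q_used=2 → run F
t=28: queue=[F,G,H,C,D,E] q_used=3 → run F
t=29: queue=[G,H,C,D,E,F] q_used=0 → run G
t=30: queue=[H,C,D,E,F] q_used=0 → run H
t=31: queue=[H,C,D,E,F] q_used=1 → run H
t=32: queue=[H,C,D,E,F] q_used=2 → run H
t=33: queue=[H,C,D,E,F] q_used=3 → run H
t=34: queue=[C,D,E,F] q_used=0 → run C
t=35: queue=[D,E,F] q_used=0 → run D
t=36: queue=[D,E,F] q_used=1 → run D
t=37: queue=[D,E,F] q_used=2 → run D
t=38: queue=[E,F] q_used=0 → run E
t=39: queue=[E,F] q_used=1 → run E
t=40: queue=[E,F] q_used=2 → run E
t=41: queue=[F] q_used=0 → run F
t=42: queue=[F] q_used=1 → run F
t=43: queue=[F] q_used=2 → run F
t=44: (idle)
t=45: (idle)
t=46: (idle)
t=47: (idle)
t=48: (idle)
t=49: (idle)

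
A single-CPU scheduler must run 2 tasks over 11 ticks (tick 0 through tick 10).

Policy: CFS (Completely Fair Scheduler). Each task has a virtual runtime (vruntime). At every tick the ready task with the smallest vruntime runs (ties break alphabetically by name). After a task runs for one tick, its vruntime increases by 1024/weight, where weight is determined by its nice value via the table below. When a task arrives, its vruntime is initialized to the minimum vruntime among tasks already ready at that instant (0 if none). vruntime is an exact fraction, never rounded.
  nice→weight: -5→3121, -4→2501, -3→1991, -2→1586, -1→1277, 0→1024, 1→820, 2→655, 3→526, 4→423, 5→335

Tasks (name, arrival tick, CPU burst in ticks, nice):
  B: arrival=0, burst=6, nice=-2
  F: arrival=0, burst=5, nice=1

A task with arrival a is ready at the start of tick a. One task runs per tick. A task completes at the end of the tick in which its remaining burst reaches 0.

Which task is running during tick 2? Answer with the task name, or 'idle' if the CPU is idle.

t=0: vr[B=0 F=0] → run B
t=1: vr[B=512/793 F=0] → run F
t=2: vr[B=512/793 F=256/205] → run B
t=3: vr[B=1024/793 F=256/205] → run F
t=4: vr[B=1024/793 F=512/205] → run B
t=5: vr[B=1536/793 F=512/205] → run B
t=6: vr[B=2048/793 F=512/205] → run F
t=7: vr[B=2048/793 F=768/205] → run B
t=8: vr[B=2560/793 F=768/205] → run B
t=9: vr[F=768/205] → run F
t=10: vr[F=1024/205] → run F

running at tick 2 = B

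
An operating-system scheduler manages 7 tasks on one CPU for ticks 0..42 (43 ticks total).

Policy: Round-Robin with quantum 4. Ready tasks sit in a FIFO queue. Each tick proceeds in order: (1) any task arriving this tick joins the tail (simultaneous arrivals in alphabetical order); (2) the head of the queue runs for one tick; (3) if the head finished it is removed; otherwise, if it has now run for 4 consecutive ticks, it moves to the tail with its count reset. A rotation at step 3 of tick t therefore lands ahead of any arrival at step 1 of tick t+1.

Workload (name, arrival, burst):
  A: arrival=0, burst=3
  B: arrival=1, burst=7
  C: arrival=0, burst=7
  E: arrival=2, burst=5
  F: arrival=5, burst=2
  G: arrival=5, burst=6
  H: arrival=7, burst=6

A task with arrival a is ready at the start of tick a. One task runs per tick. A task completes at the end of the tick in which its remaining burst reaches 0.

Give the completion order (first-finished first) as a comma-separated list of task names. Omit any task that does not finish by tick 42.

completion order = A, F, C, B, E, G, H

t=0: queue=[A,C] q_used=0 → run A
t=1: queue=[A,C,B] q_used=1 → run A
t=2: queue=[A,C,B,E] q_used=2 → run A
t=3: queue=[C,B,E] q_used=0 → run C
t=4: queue=[C,B,E] q_used=1 → run C
t=5: queue=[C,B,E,F,G] q_used=2 → run C
t=6: queue=[C,B,E,F,G] q_used=3 → run C
t=7: queue=[B,E,F,G,C,H] q_used=0 → run B
t=8: queue=[B,E,F,G,C,H] q_used=1 → run B
t=9: queue=[B,E,F,G,C,H] q_used=2 → run B
t=10: queue=[B,E,F,G,C,H] q_used=3 → run B
t=11: queue=[E,F,G,C,H,B] q_used=0 → run E
t=12: queue=[E,F,G,C,H,B] q_used=1 → run E
t=13: queue=[E,F,G,C,H,B] q_used=2 → run E
t=14: queue=[E,F,G,C,H,B] q_used=3 → run E
t=15: queue=[F,G,C,H,B,E] q_used=0 → run F
t=16: queue=[F,G,C,H,B,E] q_used=1 → run F
t=17: queue=[G,C,H,B,E] q_used=0 → run G
t=18: queue=[G,C,H,B,E] q_used=1 → run G
t=19: queue=[G,C,H,B,E] q_used=2 → run G
t=20: queue=[G,C,H,B,E] q_used=3 → run G
t=21: queue=[C,H,B,E,G] q_used=0 → run C
t=22: queue=[C,H,B,E,G] q_used=1 → run C
t=23: queue=[C,H,B,E,G] q_used=2 → run C
t=24: queue=[H,B,E,G] q_used=0 → run H
t=25: queue=[H,B,E,G] q_used=1 → run H
t=26: queue=[H,B,E,G] q_used=2 → run H
t=27: queue=[H,B,E,G] q_used=3 → run H
t=28: queue=[B,E,G,H] q_used=0 → run B
t=29: queue=[B,E,G,H] q_used=1 → run B
t=30: queue=[B,E,G,H] q_used=2 → run B
t=31: queue=[E,G,H] q_used=0 → run E
t=32: queue=[G,H] q_used=0 → run G
t=33: queue=[G,H] q_used=1 → run G
t=34: queue=[H] q_used=0 → run H
t=35: queue=[H] q_used=1 → run H
t=36: (idle)
t=37: (idle)
t=38: (idle)
t=39: (idle)
t=40: (idle)
t=41: (idle)
t=42: (idle)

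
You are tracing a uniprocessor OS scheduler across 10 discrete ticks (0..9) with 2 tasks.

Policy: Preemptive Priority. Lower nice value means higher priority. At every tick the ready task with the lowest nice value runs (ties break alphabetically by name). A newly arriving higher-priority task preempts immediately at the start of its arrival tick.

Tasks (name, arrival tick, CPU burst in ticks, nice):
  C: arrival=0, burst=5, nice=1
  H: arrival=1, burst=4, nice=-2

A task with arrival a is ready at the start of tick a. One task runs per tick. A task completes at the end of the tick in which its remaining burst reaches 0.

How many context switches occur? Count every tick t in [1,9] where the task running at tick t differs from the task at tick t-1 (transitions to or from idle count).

t=0: ready={C} → run C
t=1: ready={C,H} → run H
t=2: ready={C,H} → run H
t=3: ready={C,H} → run H
t=4: ready={C,H} → run H
t=5: ready={C} → run C
t=6: ready={C} → run C
t=7: ready={C} → run C
t=8: ready={C} → run C
t=9: (idle)

context switches = 3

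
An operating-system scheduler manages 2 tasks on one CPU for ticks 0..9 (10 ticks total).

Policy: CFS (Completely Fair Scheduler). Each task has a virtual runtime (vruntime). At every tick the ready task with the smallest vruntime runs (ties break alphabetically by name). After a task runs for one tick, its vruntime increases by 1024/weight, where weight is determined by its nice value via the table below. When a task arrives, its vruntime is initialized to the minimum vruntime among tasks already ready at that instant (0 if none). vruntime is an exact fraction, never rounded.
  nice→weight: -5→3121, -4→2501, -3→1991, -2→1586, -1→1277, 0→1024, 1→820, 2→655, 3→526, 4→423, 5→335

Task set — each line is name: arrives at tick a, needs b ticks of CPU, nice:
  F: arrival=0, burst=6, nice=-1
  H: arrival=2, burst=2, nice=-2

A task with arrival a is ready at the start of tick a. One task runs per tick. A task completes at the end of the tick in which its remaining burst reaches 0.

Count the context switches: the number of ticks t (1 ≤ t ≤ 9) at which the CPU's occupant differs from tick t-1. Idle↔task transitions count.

t=0: vr[F=0] → run F
t=1: vr[F=1024/1277] → run F
t=2: vr[F=2048/1277 H=2048/1277] → run F
t=3: vr[F=3072/1277 H=2048/1277] → run H
t=4: vr[F=3072/1277 H=2277888/1012661] → run H
t=5: vr[F=3072/1277] → run F
t=6: vr[F=4096/1277] → run F
t=7: vr[F=5120/1277] → run F
t=8: (idle)
t=9: (idle)

context switches = 3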